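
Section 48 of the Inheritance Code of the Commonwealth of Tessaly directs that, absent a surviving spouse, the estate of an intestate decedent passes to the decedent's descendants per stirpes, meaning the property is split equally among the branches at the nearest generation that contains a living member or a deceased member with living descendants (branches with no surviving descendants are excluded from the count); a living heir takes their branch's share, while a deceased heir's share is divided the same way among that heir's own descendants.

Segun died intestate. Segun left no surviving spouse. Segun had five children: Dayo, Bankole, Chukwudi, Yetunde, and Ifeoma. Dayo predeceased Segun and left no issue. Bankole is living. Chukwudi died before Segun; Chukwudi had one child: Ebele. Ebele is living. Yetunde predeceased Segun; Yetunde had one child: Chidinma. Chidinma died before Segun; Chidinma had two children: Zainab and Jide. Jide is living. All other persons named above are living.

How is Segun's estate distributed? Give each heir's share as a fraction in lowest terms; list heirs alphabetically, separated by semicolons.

Bankole 1/4; Ebele 1/4; Ifeoma 1/4; Jide 1/8; Zainab 1/8

There is no surviving spouse, so the entire estate passes to Segun's descendants per stirpes.
Dayo left no surviving issue, so that branch lapses and is disregarded.
The estate is divided into 4 equal shares of 1/4 among Bankole, Chukwudi, Yetunde, Ifeoma.
Bankole is living and takes 1/4.
Chukwudi predeceased; the 1/4 allotted to Chukwudi's branch passes to Chukwudi's issue by representation.
Ebele is the sole taker at this level and receives the full 1/4.
Yetunde predeceased; the 1/4 allotted to Yetunde's branch passes to Yetunde's issue by representation.
Chidinma's line is the sole branch at this level, so the full 1/4 passes to Chidinma's issue by representation.
The 1/4 is divided into 2 equal shares of 1/8 among Zainab, Jide.
Zainab is living and takes 1/8.
Jide is living and takes 1/8.
Ifeoma is living and takes 1/4.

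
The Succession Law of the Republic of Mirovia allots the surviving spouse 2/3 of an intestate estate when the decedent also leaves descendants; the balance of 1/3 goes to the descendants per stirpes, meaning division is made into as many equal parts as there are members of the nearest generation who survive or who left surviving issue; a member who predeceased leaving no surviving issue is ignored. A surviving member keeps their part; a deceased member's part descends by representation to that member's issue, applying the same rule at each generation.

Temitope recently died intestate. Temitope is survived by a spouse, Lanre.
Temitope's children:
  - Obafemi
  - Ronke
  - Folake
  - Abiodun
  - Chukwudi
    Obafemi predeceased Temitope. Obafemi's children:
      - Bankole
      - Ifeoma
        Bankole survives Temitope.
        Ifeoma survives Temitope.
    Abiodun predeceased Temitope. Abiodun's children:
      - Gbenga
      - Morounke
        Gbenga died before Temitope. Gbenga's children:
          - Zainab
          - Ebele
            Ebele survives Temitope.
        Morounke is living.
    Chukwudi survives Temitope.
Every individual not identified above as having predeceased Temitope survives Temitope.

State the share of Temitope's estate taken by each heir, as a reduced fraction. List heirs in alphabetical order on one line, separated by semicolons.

Bankole 1/30; Chukwudi 1/15; Ebele 1/60; Folake 1/15; Ifeoma 1/30; Lanre 2/3; Morounke 1/30; Ronke 1/15; Zainab 1/60

Lanre, as surviving spouse, takes 2/3.
The remaining 1/3 passes to Temitope's descendants per stirpes.
The 1/3 is divided into 5 equal shares of 1/15 among Obafemi, Ronke, Folake, Abiodun, Chukwudi.
Obafemi predeceased; the 1/15 allotted to Obafemi's branch passes to Obafemi's issue by representation.
The 1/15 is divided into 2 equal shares of 1/30 among Bankole, Ifeoma.
Bankole is living and takes 1/30.
Ifeoma is living and takes 1/30.
Ronke is living and takes 1/15.
Folake is living and takes 1/15.
Abiodun predeceased; the 1/15 allotted to Abiodun's branch passes to Abiodun's issue by representation.
The 1/15 is divided into 2 equal shares of 1/30 among Gbenga, Morounke.
Gbenga predeceased; the 1/30 allotted to Gbenga's branch passes to Gbenga's issue by representation.
The 1/30 is divided into 2 equal shares of 1/60 among Zainab, Ebele.
Zainab is living and takes 1/60.
Ebele is living and takes 1/60.
Morounke is living and takes 1/30.
Chukwudi is living and takes 1/15.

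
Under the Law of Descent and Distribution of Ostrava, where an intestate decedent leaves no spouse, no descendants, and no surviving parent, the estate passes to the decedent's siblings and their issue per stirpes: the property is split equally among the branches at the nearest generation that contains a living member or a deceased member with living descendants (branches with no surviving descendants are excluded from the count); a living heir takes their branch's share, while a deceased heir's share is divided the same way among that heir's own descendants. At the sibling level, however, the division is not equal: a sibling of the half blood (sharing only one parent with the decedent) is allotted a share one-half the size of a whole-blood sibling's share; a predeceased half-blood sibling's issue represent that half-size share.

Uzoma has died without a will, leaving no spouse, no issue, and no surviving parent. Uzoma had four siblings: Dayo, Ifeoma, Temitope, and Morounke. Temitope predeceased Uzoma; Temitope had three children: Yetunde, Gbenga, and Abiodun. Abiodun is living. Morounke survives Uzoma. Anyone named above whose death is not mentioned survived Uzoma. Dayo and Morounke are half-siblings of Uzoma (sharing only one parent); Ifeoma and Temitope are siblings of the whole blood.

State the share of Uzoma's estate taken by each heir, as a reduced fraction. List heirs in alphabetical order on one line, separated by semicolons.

Abiodun 1/9; Dayo 1/6; Gbenga 1/9; Ifeoma 1/3; Morounke 1/6; Yetunde 1/9

No spouse, descendants, or parent survives, so the estate passes to Uzoma's siblings per stirpes.
Half-blood siblings count for one-half the weight of whole-blood siblings at the initial division.
Dividing 1 in proportion to weights (total weight 3): Dayo (weight 1/2) → 1/6; Ifeoma (weight 1) → 1/3; Temitope (weight 1) → 1/3; Morounke (weight 1/2) → 1/6.
Dayo is living and takes 1/6.
Ifeoma is living and takes 1/3.
Temitope predeceased; the 1/3 allotted to Temitope's branch passes to Temitope's issue by representation.
The 1/3 is divided into 3 equal shares of 1/9 among Yetunde, Gbenga, Abiodun.
Yetunde is living and takes 1/9.
Gbenga is living and takes 1/9.
Abiodun is living and takes 1/9.
Morounke is living and takes 1/6.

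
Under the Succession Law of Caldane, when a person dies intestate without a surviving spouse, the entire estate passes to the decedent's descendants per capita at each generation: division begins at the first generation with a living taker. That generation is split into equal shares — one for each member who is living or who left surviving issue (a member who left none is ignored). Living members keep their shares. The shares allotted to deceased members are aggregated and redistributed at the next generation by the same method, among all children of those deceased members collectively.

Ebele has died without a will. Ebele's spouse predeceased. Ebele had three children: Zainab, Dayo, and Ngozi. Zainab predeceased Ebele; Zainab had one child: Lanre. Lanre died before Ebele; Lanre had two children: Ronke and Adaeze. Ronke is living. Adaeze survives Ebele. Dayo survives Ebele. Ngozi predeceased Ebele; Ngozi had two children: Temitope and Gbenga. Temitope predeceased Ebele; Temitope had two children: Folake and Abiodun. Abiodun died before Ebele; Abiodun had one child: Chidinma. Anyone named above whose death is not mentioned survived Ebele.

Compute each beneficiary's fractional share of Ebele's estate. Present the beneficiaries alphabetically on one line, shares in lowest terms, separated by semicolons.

Adaeze 1/9; Chidinma 1/9; Dayo 1/3; Folake 1/9; Gbenga 2/9; Ronke 1/9

There is no surviving spouse, so the entire estate passes to Ebele's descendants per capita at each generation.
At generation 1 (Zainab, Dayo, Ngozi) there are 3 shares of (1)/3 = 1/3 each.
Living: Dayo — each takes 1/3.
Deceased: Zainab and Ngozi. Their combined 2/3 is pooled and carried to generation 2.
At generation 2 (Lanre, Temitope, Gbenga) there are 3 shares of (2/3)/3 = 2/9 each.
Living: Gbenga — each takes 2/9.
Deceased: Lanre and Temitope. Their combined 4/9 is pooled and carried to generation 3.
At generation 3 (Ronke, Adaeze, Folake, Abiodun) there are 4 shares of (4/9)/4 = 1/9 each.
Living: Ronke, Adaeze, and Folake — each takes 1/9.
Deceased: Abiodun. That 1/9 share is carried to generation 4.
At generation 4 (Chidinma) there are 1 shares of (1/9)/1 = 1/9 each.
Living: Chidinma — each takes 1/9.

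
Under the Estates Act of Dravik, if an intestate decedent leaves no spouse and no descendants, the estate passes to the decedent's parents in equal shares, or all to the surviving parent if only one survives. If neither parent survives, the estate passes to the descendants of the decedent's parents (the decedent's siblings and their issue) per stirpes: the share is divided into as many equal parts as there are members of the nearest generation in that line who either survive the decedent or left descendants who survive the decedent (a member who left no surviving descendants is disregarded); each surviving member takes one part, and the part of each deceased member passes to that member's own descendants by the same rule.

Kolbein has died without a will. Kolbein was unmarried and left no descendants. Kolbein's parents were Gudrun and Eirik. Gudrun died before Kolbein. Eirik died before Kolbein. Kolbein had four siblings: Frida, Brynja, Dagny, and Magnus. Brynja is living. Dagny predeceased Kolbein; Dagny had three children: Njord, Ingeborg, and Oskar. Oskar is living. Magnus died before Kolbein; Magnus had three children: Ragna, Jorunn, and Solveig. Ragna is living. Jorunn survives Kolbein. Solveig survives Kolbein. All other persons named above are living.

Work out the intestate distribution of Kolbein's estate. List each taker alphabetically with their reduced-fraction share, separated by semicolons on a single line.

Neither parent survives and there are no descendants, so the estate passes to Kolbein's siblings and their issue per stirpes.
The estate is divided into 4 equal shares of 1/4 among Frida, Brynja, Dagny, Magnus.
Frida is living and takes 1/4.
Brynja is living and takes 1/4.
Dagny predeceased; the 1/4 allotted to Dagny's branch passes to Dagny's issue by representation.
The 1/4 is divided into 3 equal shares of 1/12 among Njord, Ingeborg, Oskar.
Njord is living and takes 1/12.
Ingeborg is living and takes 1/12.
Oskar is living and takes 1/12.
Magnus predeceased; the 1/4 allotted to Magnus's branch passes to Magnus's issue by representation.
The 1/4 is divided into 3 equal shares of 1/12 among Ragna, Jorunn, Solveig.
Ragna is living and takes 1/12.
Jorunn is living and takes 1/12.
Solveig is living and takes 1/12.

Brynja 1/4; Frida 1/4; Ingeborg 1/12; Jorunn 1/12; Njord 1/12; Oskar 1/12; Ragna 1/12; Solveig 1/12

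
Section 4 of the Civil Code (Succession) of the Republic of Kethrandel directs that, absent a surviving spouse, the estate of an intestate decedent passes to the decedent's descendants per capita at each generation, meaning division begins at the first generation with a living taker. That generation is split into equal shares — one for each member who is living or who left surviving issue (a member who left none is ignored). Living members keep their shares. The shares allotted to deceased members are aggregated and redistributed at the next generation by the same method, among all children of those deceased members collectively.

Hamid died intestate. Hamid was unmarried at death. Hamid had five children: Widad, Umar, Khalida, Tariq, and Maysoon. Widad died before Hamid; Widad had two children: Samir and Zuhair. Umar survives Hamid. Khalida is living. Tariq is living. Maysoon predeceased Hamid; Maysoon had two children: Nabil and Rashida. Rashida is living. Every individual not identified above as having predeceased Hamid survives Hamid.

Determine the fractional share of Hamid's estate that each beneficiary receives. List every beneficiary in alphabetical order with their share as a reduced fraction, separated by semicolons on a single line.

There is no surviving spouse, so the entire estate passes to Hamid's descendants per capita at each generation.
At generation 1 (Widad, Umar, Khalida, Tariq, Maysoon) there are 5 shares of (1)/5 = 1/5 each.
Living: Umar, Khalida, and Tariq — each takes 1/5.
Deceased: Widad and Maysoon. Their combined 2/5 is pooled and carried to generation 2.
At generation 2 (Samir, Zuhair, Nabil, Rashida) there are 4 shares of (2/5)/4 = 1/10 each.
Living: Samir, Zuhair, Nabil, and Rashida — each takes 1/10.

Khalida 1/5; Nabil 1/10; Rashida 1/10; Samir 1/10; Tariq 1/5; Umar 1/5; Zuhair 1/10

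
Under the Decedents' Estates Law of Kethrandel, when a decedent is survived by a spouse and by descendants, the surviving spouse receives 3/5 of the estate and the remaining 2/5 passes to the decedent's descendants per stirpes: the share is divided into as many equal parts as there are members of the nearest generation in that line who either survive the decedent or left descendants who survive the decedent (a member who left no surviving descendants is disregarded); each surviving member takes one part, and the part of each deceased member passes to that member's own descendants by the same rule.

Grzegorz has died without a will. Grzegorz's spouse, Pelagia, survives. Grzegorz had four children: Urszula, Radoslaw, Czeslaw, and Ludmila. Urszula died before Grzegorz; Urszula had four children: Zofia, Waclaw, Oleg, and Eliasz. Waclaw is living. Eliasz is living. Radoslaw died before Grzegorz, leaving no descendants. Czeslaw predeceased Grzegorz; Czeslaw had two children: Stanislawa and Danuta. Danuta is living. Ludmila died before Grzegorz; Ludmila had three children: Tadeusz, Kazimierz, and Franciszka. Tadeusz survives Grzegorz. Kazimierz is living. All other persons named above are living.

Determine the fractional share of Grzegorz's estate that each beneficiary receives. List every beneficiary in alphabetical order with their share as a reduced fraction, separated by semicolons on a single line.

Danuta 1/15; Eliasz 1/30; Franciszka 2/45; Kazimierz 2/45; Oleg 1/30; Pelagia 3/5; Stanislawa 1/15; Tadeusz 2/45; Waclaw 1/30; Zofia 1/30

Pelagia, as surviving spouse, takes 3/5.
The remaining 2/5 passes to Grzegorz's descendants per stirpes.
Radoslaw left no surviving issue, so that branch lapses and is disregarded.
The 2/5 is divided into 3 equal shares of 2/15 among Urszula, Czeslaw, Ludmila.
Urszula predeceased; the 2/15 allotted to Urszula's branch passes to Urszula's issue by representation.
The 2/15 is divided into 4 equal shares of 1/30 among Zofia, Waclaw, Oleg, Eliasz.
Zofia is living and takes 1/30.
Waclaw is living and takes 1/30.
Oleg is living and takes 1/30.
Eliasz is living and takes 1/30.
Czeslaw predeceased; the 2/15 allotted to Czeslaw's branch passes to Czeslaw's issue by representation.
The 2/15 is divided into 2 equal shares of 1/15 among Stanislawa, Danuta.
Stanislawa is living and takes 1/15.
Danuta is living and takes 1/15.
Ludmila predeceased; the 2/15 allotted to Ludmila's branch passes to Ludmila's issue by representation.
The 2/15 is divided into 3 equal shares of 2/45 among Tadeusz, Kazimierz, Franciszka.
Tadeusz is living and takes 2/45.
Kazimierz is living and takes 2/45.
Franciszka is living and takes 2/45.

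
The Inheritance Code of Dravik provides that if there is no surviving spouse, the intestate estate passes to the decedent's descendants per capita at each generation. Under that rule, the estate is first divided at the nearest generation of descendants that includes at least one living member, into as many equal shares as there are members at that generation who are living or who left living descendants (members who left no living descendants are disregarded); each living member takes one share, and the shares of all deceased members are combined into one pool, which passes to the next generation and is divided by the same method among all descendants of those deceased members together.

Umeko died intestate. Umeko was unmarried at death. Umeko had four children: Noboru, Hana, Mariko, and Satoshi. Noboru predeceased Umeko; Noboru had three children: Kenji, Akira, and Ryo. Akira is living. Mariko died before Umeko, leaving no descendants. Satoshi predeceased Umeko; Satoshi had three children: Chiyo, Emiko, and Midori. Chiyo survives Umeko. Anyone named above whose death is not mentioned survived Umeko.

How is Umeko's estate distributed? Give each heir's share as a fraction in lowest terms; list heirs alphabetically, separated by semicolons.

There is no surviving spouse, so the entire estate passes to Umeko's descendants per capita at each generation.
At generation 1 (Noboru, Hana, Satoshi) there are 3 shares of (1)/3 = 1/3 each.
Living: Hana — each takes 1/3.
Deceased: Noboru and Satoshi. Their combined 2/3 is pooled and carried to generation 2.
At generation 2 (Kenji, Akira, Ryo, Chiyo, Emiko, Midori) there are 6 shares of (2/3)/6 = 1/9 each.
Living: Kenji, Akira, Ryo, Chiyo, Emiko, and Midori — each takes 1/9.

Akira 1/9; Chiyo 1/9; Emiko 1/9; Hana 1/3; Kenji 1/9; Midori 1/9; Ryo 1/9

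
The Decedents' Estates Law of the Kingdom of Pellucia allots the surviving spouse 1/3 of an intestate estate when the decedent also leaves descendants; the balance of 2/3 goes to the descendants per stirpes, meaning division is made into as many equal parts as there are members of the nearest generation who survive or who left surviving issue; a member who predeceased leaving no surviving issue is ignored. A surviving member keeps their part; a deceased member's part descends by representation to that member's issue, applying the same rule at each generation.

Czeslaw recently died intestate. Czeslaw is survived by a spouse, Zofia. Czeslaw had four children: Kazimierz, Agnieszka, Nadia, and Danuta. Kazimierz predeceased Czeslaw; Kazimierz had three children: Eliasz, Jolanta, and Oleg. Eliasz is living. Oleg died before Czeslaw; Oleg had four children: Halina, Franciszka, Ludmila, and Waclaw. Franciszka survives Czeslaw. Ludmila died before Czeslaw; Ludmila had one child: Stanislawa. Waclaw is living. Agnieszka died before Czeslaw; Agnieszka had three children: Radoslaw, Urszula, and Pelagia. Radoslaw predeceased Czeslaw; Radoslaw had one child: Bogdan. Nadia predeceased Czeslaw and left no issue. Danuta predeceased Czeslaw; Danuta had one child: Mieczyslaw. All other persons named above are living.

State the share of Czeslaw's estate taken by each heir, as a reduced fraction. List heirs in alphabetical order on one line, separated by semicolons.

Bogdan 2/27; Eliasz 2/27; Franciszka 1/54; Halina 1/54; Jolanta 2/27; Mieczyslaw 2/9; Pelagia 2/27; Stanislawa 1/54; Urszula 2/27; Waclaw 1/54; Zofia 1/3

Zofia, as surviving spouse, takes 1/3.
The remaining 2/3 passes to Czeslaw's descendants per stirpes.
Nadia left no surviving issue, so that branch lapses and is disregarded.
The 2/3 is divided into 3 equal shares of 2/9 among Kazimierz, Agnieszka, Danuta.
Kazimierz predeceased; the 2/9 allotted to Kazimierz's branch passes to Kazimierz's issue by representation.
The 2/9 is divided into 3 equal shares of 2/27 among Eliasz, Jolanta, Oleg.
Eliasz is living and takes 2/27.
Jolanta is living and takes 2/27.
Oleg predeceased; the 2/27 allotted to Oleg's branch passes to Oleg's issue by representation.
The 2/27 is divided into 4 equal shares of 1/54 among Halina, Franciszka, Ludmila, Waclaw.
Halina is living and takes 1/54.
Franciszka is living and takes 1/54.
Ludmila predeceased; the 1/54 allotted to Ludmila's branch passes to Ludmila's issue by representation.
Stanislawa is the sole taker at this level and receives the full 1/54.
Waclaw is living and takes 1/54.
Agnieszka predeceased; the 2/9 allotted to Agnieszka's branch passes to Agnieszka's issue by representation.
The 2/9 is divided into 3 equal shares of 2/27 among Radoslaw, Urszula, Pelagia.
Radoslaw predeceased; the 2/27 allotted to Radoslaw's branch passes to Radoslaw's issue by representation.
Bogdan is the sole taker at this level and receives the full 2/27.
Urszula is living and takes 2/27.
Pelagia is living and takes 2/27.
Danuta predeceased; the 2/9 allotted to Danuta's branch passes to Danuta's issue by representation.
Mieczyslaw is the sole taker at this level and receives the full 2/9.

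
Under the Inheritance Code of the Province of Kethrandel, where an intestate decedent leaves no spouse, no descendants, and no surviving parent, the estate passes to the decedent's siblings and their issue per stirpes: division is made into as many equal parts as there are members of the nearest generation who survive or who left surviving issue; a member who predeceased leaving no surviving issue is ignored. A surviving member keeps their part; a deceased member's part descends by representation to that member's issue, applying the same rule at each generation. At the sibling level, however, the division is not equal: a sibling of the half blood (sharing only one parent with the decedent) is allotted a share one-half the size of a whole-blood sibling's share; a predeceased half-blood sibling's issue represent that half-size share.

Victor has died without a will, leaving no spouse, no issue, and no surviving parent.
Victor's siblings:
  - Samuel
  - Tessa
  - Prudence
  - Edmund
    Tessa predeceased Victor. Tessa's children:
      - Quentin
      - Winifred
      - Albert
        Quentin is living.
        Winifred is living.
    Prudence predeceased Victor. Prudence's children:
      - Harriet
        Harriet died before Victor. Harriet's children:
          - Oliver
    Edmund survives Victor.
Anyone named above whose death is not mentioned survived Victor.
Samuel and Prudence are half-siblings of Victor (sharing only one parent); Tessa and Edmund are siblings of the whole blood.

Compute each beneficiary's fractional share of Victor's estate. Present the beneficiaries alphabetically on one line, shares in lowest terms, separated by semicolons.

Albert 1/9; Edmund 1/3; Oliver 1/6; Quentin 1/9; Samuel 1/6; Winifred 1/9

No spouse, descendants, or parent survives, so the estate passes to Victor's siblings per stirpes.
Half-blood siblings count for one-half the weight of whole-blood siblings at the initial division.
Dividing 1 in proportion to weights (total weight 3): Samuel (weight 1/2) → 1/6; Tessa (weight 1) → 1/3; Prudence (weight 1/2) → 1/6; Edmund (weight 1) → 1/3.
Samuel is living and takes 1/6.
Tessa predeceased; the 1/3 allotted to Tessa's branch passes to Tessa's issue by representation.
The 1/3 is divided into 3 equal shares of 1/9 among Quentin, Winifred, Albert.
Quentin is living and takes 1/9.
Winifred is living and takes 1/9.
Albert is living and takes 1/9.
Prudence predeceased; the 1/6 allotted to Prudence's branch passes to Prudence's issue by representation.
Harriet's line is the sole branch at this level, so the full 1/6 passes to Harriet's issue by representation.
Oliver is the sole taker at this level and receives the full 1/6.
Edmund is living and takes 1/3.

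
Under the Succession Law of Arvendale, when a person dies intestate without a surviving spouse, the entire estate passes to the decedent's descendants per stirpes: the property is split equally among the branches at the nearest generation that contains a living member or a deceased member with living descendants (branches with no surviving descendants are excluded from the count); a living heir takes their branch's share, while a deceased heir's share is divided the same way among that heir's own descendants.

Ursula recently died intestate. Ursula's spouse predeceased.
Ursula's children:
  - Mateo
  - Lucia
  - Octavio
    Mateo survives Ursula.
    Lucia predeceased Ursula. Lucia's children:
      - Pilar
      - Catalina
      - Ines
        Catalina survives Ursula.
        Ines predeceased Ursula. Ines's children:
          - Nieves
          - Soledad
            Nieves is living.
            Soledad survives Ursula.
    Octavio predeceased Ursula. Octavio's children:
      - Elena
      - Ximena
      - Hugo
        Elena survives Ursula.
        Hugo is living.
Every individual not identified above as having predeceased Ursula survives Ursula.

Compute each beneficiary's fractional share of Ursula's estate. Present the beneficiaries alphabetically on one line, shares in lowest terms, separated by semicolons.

There is no surviving spouse, so the entire estate passes to Ursula's descendants per stirpes.
The estate is divided into 3 equal shares of 1/3 among Mateo, Lucia, Octavio.
Mateo is living and takes 1/3.
Lucia predeceased; the 1/3 allotted to Lucia's branch passes to Lucia's issue by representation.
The 1/3 is divided into 3 equal shares of 1/9 among Pilar, Catalina, Ines.
Pilar is living and takes 1/9.
Catalina is living and takes 1/9.
Ines predeceased; the 1/9 allotted to Ines's branch passes to Ines's issue by representation.
The 1/9 is divided into 2 equal shares of 1/18 among Nieves, Soledad.
Nieves is living and takes 1/18.
Soledad is living and takes 1/18.
Octavio predeceased; the 1/3 allotted to Octavio's branch passes to Octavio's issue by representation.
The 1/3 is divided into 3 equal shares of 1/9 among Elena, Ximena, Hugo.
Elena is living and takes 1/9.
Ximena is living and takes 1/9.
Hugo is living and takes 1/9.

Catalina 1/9; Elena 1/9; Hugo 1/9; Mateo 1/3; Nieves 1/18; Pilar 1/9; Soledad 1/18; Ximena 1/9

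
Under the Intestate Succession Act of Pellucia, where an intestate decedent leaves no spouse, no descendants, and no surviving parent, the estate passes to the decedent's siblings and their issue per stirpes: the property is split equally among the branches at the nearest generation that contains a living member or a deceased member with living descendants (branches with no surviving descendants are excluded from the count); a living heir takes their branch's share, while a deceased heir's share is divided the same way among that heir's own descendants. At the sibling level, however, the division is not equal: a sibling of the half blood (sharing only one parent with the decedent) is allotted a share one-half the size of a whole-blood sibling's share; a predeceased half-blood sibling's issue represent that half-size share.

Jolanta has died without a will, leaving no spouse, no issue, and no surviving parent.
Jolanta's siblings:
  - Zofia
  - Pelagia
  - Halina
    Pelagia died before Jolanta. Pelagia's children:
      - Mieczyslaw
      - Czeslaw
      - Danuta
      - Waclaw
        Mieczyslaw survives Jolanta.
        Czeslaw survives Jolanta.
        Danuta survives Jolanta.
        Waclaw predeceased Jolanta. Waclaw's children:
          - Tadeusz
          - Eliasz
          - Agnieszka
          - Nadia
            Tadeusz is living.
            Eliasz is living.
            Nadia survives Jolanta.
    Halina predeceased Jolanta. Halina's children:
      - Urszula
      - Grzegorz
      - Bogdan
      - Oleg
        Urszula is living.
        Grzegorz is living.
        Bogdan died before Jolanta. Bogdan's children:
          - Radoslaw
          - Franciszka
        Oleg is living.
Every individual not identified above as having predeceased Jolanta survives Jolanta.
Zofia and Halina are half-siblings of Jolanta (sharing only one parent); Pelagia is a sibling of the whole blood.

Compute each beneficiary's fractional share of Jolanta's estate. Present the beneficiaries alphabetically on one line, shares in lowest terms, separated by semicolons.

Agnieszka 1/32; Czeslaw 1/8; Danuta 1/8; Eliasz 1/32; Franciszka 1/32; Grzegorz 1/16; Mieczyslaw 1/8; Nadia 1/32; Oleg 1/16; Radoslaw 1/32; Tadeusz 1/32; Urszula 1/16; Zofia 1/4

No spouse, descendants, or parent survives, so the estate passes to Jolanta's siblings per stirpes.
Half-blood siblings count for one-half the weight of whole-blood siblings at the initial division.
Dividing 1 in proportion to weights (total weight 2): Zofia (weight 1/2) → 1/4; Pelagia (weight 1) → 1/2; Halina (weight 1/2) → 1/4.
Zofia is living and takes 1/4.
Pelagia predeceased; the 1/2 allotted to Pelagia's branch passes to Pelagia's issue by representation.
The 1/2 is divided into 4 equal shares of 1/8 among Mieczyslaw, Czeslaw, Danuta, Waclaw.
Mieczyslaw is living and takes 1/8.
Czeslaw is living and takes 1/8.
Danuta is living and takes 1/8.
Waclaw predeceased; the 1/8 allotted to Waclaw's branch passes to Waclaw's issue by representation.
The 1/8 is divided into 4 equal shares of 1/32 among Tadeusz, Eliasz, Agnieszka, Nadia.
Tadeusz is living and takes 1/32.
Eliasz is living and takes 1/32.
Agnieszka is living and takes 1/32.
Nadia is living and takes 1/32.
Halina predeceased; the 1/4 allotted to Halina's branch passes to Halina's issue by representation.
The 1/4 is divided into 4 equal shares of 1/16 among Urszula, Grzegorz, Bogdan, Oleg.
Urszula is living and takes 1/16.
Grzegorz is living and takes 1/16.
Bogdan predeceased; the 1/16 allotted to Bogdan's branch passes to Bogdan's issue by representation.
The 1/16 is divided into 2 equal shares of 1/32 among Radoslaw, Franciszka.
Radoslaw is living and takes 1/32.
Franciszka is living and takes 1/32.
Oleg is living and takes 1/16.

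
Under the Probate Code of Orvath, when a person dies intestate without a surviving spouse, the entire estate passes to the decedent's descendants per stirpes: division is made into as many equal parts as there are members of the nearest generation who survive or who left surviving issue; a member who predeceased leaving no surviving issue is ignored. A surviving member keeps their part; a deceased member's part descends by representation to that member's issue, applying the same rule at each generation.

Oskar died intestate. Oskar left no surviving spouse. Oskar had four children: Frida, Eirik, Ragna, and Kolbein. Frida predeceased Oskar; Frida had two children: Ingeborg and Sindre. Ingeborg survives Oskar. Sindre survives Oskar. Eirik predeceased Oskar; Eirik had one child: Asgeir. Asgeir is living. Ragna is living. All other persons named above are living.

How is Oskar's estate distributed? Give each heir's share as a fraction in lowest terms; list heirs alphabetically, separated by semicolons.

There is no surviving spouse, so the entire estate passes to Oskar's descendants per stirpes.
The estate is divided into 4 equal shares of 1/4 among Frida, Eirik, Ragna, Kolbein.
Frida predeceased; the 1/4 allotted to Frida's branch passes to Frida's issue by representation.
The 1/4 is divided into 2 equal shares of 1/8 among Ingeborg, Sindre.
Ingeborg is living and takes 1/8.
Sindre is living and takes 1/8.
Eirik predeceased; the 1/4 allotted to Eirik's branch passes to Eirik's issue by representation.
Asgeir is the sole taker at this level and receives the full 1/4.
Ragna is living and takes 1/4.
Kolbein is living and takes 1/4.

Asgeir 1/4; Ingeborg 1/8; Kolbein 1/4; Ragna 1/4; Sindre 1/8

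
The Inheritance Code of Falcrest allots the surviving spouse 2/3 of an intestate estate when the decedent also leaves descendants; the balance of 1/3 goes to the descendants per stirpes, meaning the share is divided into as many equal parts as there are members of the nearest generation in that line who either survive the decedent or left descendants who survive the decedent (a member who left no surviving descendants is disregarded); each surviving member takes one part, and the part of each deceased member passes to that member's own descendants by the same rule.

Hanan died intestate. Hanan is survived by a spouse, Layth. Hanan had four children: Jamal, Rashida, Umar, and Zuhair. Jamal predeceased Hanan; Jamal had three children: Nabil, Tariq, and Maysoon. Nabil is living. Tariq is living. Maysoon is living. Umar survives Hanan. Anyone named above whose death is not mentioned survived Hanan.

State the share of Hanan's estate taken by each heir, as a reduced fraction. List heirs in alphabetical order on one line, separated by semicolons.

Layth 2/3; Maysoon 1/36; Nabil 1/36; Rashida 1/12; Tariq 1/36; Umar 1/12; Zuhair 1/12

Layth, as surviving spouse, takes 2/3.
The remaining 1/3 passes to Hanan's descendants per stirpes.
The 1/3 is divided into 4 equal shares of 1/12 among Jamal, Rashida, Umar, Zuhair.
Jamal predeceased; the 1/12 allotted to Jamal's branch passes to Jamal's issue by representation.
The 1/12 is divided into 3 equal shares of 1/36 among Nabil, Tariq, Maysoon.
Nabil is living and takes 1/36.
Tariq is living and takes 1/36.
Maysoon is living and takes 1/36.
Rashida is living and takes 1/12.
Umar is living and takes 1/12.
Zuhair is living and takes 1/12.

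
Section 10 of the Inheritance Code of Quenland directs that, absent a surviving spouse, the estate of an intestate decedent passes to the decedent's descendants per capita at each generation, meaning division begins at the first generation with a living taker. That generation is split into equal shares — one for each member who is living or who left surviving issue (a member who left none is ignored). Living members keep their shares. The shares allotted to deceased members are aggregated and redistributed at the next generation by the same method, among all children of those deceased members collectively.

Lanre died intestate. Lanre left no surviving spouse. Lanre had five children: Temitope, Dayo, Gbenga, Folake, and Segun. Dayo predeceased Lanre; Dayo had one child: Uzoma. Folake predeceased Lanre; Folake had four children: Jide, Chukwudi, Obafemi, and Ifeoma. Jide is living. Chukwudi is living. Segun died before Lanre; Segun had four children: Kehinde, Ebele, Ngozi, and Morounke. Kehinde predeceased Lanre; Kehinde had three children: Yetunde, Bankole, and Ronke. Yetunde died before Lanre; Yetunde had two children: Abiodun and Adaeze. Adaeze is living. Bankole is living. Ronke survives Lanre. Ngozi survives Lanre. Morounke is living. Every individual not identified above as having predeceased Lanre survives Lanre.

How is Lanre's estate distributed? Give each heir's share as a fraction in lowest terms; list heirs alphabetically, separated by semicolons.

There is no surviving spouse, so the entire estate passes to Lanre's descendants per capita at each generation.
At generation 1 (Temitope, Dayo, Gbenga, Folake, Segun) there are 5 shares of (1)/5 = 1/5 each.
Living: Temitope and Gbenga — each takes 1/5.
Deceased: Dayo, Folake, and Segun. Their combined 3/5 is pooled and carried to generation 2.
At generation 2 (Uzoma, Jide, Chukwudi, Obafemi, Ifeoma, Kehinde, Ebele, Ngozi, Morounke) there are 9 shares of (3/5)/9 = 1/15 each.
Living: Uzoma, Jide, Chukwudi, Obafemi, Ifeoma, Ebele, Ngozi, and Morounke — each takes 1/15.
Deceased: Kehinde. That 1/15 share is carried to generation 3.
At generation 3 (Yetunde, Bankole, Ronke) there are 3 shares of (1/15)/3 = 1/45 each.
Living: Bankole and Ronke — each takes 1/45.
Deceased: Yetunde. That 1/45 share is carried to generation 4.
At generation 4 (Abiodun, Adaeze) there are 2 shares of (1/45)/2 = 1/90 each.
Living: Abiodun and Adaeze — each takes 1/90.

Abiodun 1/90; Adaeze 1/90; Bankole 1/45; Chukwudi 1/15; Ebele 1/15; Gbenga 1/5; Ifeoma 1/15; Jide 1/15; Morounke 1/15; Ngozi 1/15; Obafemi 1/15; Ronke 1/45; Temitope 1/5; Uzoma 1/15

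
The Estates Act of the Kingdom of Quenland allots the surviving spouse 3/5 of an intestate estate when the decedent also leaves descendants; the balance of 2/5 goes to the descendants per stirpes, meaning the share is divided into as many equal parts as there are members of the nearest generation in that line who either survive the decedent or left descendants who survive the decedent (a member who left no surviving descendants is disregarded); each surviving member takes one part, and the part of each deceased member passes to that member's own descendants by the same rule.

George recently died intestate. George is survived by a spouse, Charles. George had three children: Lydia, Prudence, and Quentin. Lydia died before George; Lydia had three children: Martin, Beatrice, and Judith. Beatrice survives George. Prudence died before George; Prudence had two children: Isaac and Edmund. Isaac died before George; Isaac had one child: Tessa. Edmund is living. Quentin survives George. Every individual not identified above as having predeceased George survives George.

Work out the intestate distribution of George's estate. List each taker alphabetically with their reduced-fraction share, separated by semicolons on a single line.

Charles, as surviving spouse, takes 3/5.
The remaining 2/5 passes to George's descendants per stirpes.
The 2/5 is divided into 3 equal shares of 2/15 among Lydia, Prudence, Quentin.
Lydia predeceased; the 2/15 allotted to Lydia's branch passes to Lydia's issue by representation.
The 2/15 is divided into 3 equal shares of 2/45 among Martin, Beatrice, Judith.
Martin is living and takes 2/45.
Beatrice is living and takes 2/45.
Judith is living and takes 2/45.
Prudence predeceased; the 2/15 allotted to Prudence's branch passes to Prudence's issue by representation.
The 2/15 is divided into 2 equal shares of 1/15 among Isaac, Edmund.
Isaac predeceased; the 1/15 allotted to Isaac's branch passes to Isaac's issue by representation.
Tessa is the sole taker at this level and receives the full 1/15.
Edmund is living and takes 1/15.
Quentin is living and takes 2/15.

Beatrice 2/45; Charles 3/5; Edmund 1/15; Judith 2/45; Martin 2/45; Quentin 2/15; Tessa 1/15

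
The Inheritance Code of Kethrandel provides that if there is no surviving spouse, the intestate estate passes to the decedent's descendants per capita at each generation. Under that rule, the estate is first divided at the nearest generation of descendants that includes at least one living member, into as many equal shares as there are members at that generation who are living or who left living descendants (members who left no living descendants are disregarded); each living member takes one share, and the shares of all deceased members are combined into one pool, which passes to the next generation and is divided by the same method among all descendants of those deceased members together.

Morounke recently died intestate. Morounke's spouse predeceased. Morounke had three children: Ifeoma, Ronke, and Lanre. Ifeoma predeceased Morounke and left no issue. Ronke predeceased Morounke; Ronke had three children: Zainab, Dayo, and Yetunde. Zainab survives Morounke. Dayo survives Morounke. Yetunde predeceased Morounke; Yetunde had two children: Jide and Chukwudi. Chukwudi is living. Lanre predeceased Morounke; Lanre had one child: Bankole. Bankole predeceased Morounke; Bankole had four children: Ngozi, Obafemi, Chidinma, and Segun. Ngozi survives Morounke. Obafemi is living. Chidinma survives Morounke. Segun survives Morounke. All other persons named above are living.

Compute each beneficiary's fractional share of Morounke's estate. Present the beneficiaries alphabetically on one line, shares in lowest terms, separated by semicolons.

Chidinma 1/12; Chukwudi 1/12; Dayo 1/4; Jide 1/12; Ngozi 1/12; Obafemi 1/12; Segun 1/12; Zainab 1/4

There is no surviving spouse, so the entire estate passes to Morounke's descendants per capita at each generation.
No one at generation 1 (Ronke, Lanre) is living; moving to the next generation.
At generation 2 (Zainab, Dayo, Yetunde, Bankole) there are 4 shares of (1)/4 = 1/4 each.
Living: Zainab and Dayo — each takes 1/4.
Deceased: Yetunde and Bankole. Their combined 1/2 is pooled and carried to generation 3.
At generation 3 (Jide, Chukwudi, Ngozi, Obafemi, Chidinma, Segun) there are 6 shares of (1/2)/6 = 1/12 each.
Living: Jide, Chukwudi, Ngozi, Obafemi, Chidinma, and Segun — each takes 1/12.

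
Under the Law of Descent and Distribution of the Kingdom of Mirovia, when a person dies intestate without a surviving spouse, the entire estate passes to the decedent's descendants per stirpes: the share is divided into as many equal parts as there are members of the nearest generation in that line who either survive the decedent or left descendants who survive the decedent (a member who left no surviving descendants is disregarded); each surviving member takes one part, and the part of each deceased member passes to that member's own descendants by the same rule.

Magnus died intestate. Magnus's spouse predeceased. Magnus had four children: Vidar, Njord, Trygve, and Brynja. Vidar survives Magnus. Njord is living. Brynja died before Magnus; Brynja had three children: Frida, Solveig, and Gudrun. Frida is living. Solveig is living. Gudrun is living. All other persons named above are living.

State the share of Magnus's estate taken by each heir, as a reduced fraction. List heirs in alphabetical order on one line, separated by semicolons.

Frida 1/12; Gudrun 1/12; Njord 1/4; Solveig 1/12; Trygve 1/4; Vidar 1/4

There is no surviving spouse, so the entire estate passes to Magnus's descendants per stirpes.
The estate is divided into 4 equal shares of 1/4 among Vidar, Njord, Trygve, Brynja.
Vidar is living and takes 1/4.
Njord is living and takes 1/4.
Trygve is living and takes 1/4.
Brynja predeceased; the 1/4 allotted to Brynja's branch passes to Brynja's issue by representation.
The 1/4 is divided into 3 equal shares of 1/12 among Frida, Solveig, Gudrun.
Frida is living and takes 1/12.
Solveig is living and takes 1/12.
Gudrun is living and takes 1/12.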